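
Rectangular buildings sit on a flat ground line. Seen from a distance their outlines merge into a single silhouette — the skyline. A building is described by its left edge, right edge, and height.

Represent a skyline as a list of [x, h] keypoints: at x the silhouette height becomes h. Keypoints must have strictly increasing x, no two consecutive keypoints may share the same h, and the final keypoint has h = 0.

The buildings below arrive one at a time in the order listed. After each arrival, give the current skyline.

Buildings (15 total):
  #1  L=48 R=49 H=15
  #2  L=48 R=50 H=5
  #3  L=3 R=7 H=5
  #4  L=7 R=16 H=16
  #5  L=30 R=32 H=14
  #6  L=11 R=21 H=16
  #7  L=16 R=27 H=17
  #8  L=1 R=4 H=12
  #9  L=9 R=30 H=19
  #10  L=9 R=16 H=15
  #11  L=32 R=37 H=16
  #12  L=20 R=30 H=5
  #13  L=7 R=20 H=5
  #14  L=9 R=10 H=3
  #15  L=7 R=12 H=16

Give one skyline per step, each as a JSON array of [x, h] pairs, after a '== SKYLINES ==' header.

== SKYLINES ==
[[48,15],[49,0]]
[[48,15],[49,5],[50,0]]
[[3,5],[7,0],[48,15],[49,5],[50,0]]
[[3,5],[7,16],[16,0],[48,15],[49,5],[50,0]]
[[3,5],[7,16],[16,0],[30,14],[32,0],[48,15],[49,5],[50,0]]
[[3,5],[7,16],[21,0],[30,14],[32,0],[48,15],[49,5],[50,0]]
[[3,5],[7,16],[16,17],[27,0],[30,14],[32,0],[48,15],[49,5],[50,0]]
[[1,12],[4,5],[7,16],[16,17],[27,0],[30,14],[32,0],[48,15],[49,5],[50,0]]
[[1,12],[4,5],[7,16],[9,19],[30,14],[32,0],[48,15],[49,5],[50,0]]
[[1,12],[4,5],[7,16],[9,19],[30,14],[32,0],[48,15],[49,5],[50,0]]
[[1,12],[4,5],[7,16],[9,19],[30,14],[32,16],[37,0],[48,15],[49,5],[50,0]]
[[1,12],[4,5],[7,16],[9,19],[30,14],[32,16],[37,0],[48,15],[49,5],[50,0]]
[[1,12],[4,5],[7,16],[9,19],[30,14],[32,16],[37,0],[48,15],[49,5],[50,0]]
[[1,12],[4,5],[7,16],[9,19],[30,14],[32,16],[37,0],[48,15],[49,5],[50,0]]
[[1,12],[4,5],[7,16],[9,19],[30,14],[32,16],[37,0],[48,15],[49,5],[50,0]]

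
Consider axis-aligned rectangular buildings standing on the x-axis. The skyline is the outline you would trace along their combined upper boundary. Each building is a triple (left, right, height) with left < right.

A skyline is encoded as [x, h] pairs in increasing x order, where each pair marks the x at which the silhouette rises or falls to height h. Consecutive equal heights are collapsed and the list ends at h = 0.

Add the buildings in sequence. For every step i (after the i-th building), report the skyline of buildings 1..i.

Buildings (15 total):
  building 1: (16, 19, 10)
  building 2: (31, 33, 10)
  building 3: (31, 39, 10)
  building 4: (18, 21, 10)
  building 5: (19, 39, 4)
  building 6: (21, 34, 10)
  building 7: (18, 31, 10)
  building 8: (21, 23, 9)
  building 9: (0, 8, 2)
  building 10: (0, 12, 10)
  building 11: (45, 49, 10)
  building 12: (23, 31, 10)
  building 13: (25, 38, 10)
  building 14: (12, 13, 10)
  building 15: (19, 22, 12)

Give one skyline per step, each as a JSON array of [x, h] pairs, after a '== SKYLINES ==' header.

== SKYLINES ==
[[16,10],[19,0]]
[[16,10],[19,0],[31,10],[33,0]]
[[16,10],[19,0],[31,10],[39,0]]
[[16,10],[21,0],[31,10],[39,0]]
[[16,10],[21,4],[31,10],[39,0]]
[[16,10],[39,0]]
[[16,10],[39,0]]
[[16,10],[39,0]]
[[0,2],[8,0],[16,10],[39,0]]
[[0,10],[12,0],[16,10],[39,0]]
[[0,10],[12,0],[16,10],[39,0],[45,10],[49,0]]
[[0,10],[12,0],[16,10],[39,0],[45,10],[49,0]]
[[0,10],[12,0],[16,10],[39,0],[45,10],[49,0]]
[[0,10],[13,0],[16,10],[39,0],[45,10],[49,0]]
[[0,10],[13,0],[16,10],[19,12],[22,10],[39,0],[45,10],[49,0]]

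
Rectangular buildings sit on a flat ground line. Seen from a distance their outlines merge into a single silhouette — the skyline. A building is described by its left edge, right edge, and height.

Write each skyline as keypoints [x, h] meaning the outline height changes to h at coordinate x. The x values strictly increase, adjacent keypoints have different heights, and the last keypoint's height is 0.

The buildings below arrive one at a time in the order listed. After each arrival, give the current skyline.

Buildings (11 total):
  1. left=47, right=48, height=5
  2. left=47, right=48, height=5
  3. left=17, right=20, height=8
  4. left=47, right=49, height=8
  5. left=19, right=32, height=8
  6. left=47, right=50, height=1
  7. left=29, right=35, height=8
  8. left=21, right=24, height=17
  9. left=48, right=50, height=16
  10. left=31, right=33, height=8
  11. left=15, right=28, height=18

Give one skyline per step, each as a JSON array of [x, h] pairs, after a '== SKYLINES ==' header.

== SKYLINES ==
[[47,5],[48,0]]
[[47,5],[48,0]]
[[17,8],[20,0],[47,5],[48,0]]
[[17,8],[20,0],[47,8],[49,0]]
[[17,8],[32,0],[47,8],[49,0]]
[[17,8],[32,0],[47,8],[49,1],[50,0]]
[[17,8],[35,0],[47,8],[49,1],[50,0]]
[[17,8],[21,17],[24,8],[35,0],[47,8],[49,1],[50,0]]
[[17,8],[21,17],[24,8],[35,0],[47,8],[48,16],[50,0]]
[[17,8],[21,17],[24,8],[35,0],[47,8],[48,16],[50,0]]
[[15,18],[28,8],[35,0],[47,8],[48,16],[50,0]]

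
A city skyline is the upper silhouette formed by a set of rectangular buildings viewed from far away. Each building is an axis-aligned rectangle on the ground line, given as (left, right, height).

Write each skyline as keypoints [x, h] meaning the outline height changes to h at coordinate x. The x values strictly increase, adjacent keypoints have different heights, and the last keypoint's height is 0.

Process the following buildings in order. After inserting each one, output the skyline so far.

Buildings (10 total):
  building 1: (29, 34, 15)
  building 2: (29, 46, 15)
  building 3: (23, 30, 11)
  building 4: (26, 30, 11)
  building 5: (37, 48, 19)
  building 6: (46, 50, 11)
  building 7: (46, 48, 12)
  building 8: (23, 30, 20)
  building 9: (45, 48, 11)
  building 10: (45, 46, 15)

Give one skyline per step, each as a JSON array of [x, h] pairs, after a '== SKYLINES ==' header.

== SKYLINES ==
[[29,15],[34,0]]
[[29,15],[46,0]]
[[23,11],[29,15],[46,0]]
[[23,11],[29,15],[46,0]]
[[23,11],[29,15],[37,19],[48,0]]
[[23,11],[29,15],[37,19],[48,11],[50,0]]
[[23,11],[29,15],[37,19],[48,11],[50,0]]
[[23,20],[30,15],[37,19],[48,11],[50,0]]
[[23,20],[30,15],[37,19],[48,11],[50,0]]
[[23,20],[30,15],[37,19],[48,11],[50,0]]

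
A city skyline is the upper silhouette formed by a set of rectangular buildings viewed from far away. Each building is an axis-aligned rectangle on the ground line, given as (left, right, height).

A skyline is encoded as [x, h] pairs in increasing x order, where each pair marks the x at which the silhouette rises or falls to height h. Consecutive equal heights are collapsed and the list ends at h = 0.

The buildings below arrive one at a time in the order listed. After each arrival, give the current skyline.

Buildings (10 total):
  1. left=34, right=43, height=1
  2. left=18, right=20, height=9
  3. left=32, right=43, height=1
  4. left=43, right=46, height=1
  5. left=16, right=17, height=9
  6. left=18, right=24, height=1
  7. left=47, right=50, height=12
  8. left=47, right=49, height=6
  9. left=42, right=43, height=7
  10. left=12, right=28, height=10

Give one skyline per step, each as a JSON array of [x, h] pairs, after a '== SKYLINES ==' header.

== SKYLINES ==
[[34,1],[43,0]]
[[18,9],[20,0],[34,1],[43,0]]
[[18,9],[20,0],[32,1],[43,0]]
[[18,9],[20,0],[32,1],[46,0]]
[[16,9],[17,0],[18,9],[20,0],[32,1],[46,0]]
[[16,9],[17,0],[18,9],[20,1],[24,0],[32,1],[46,0]]
[[16,9],[17,0],[18,9],[20,1],[24,0],[32,1],[46,0],[47,12],[50,0]]
[[16,9],[17,0],[18,9],[20,1],[24,0],[32,1],[46,0],[47,12],[50,0]]
[[16,9],[17,0],[18,9],[20,1],[24,0],[32,1],[42,7],[43,1],[46,0],[47,12],[50,0]]
[[12,10],[28,0],[32,1],[42,7],[43,1],[46,0],[47,12],[50,0]]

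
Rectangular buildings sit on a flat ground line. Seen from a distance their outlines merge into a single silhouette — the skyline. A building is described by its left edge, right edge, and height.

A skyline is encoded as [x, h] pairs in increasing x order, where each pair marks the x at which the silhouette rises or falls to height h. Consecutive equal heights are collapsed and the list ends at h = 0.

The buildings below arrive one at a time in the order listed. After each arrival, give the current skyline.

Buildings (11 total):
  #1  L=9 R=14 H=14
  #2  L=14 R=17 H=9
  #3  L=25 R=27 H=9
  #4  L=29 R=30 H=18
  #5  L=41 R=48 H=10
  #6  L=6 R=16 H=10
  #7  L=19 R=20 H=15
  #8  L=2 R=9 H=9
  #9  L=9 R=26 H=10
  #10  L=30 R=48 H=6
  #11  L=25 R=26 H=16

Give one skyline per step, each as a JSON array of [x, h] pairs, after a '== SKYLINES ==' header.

== SKYLINES ==
[[9,14],[14,0]]
[[9,14],[14,9],[17,0]]
[[9,14],[14,9],[17,0],[25,9],[27,0]]
[[9,14],[14,9],[17,0],[25,9],[27,0],[29,18],[30,0]]
[[9,14],[14,9],[17,0],[25,9],[27,0],[29,18],[30,0],[41,10],[48,0]]
[[6,10],[9,14],[14,10],[16,9],[17,0],[25,9],[27,0],[29,18],[30,0],[41,10],[48,0]]
[[6,10],[9,14],[14,10],[16,9],[17,0],[19,15],[20,0],[25,9],[27,0],[29,18],[30,0],[41,10],[48,0]]
[[2,9],[6,10],[9,14],[14,10],[16,9],[17,0],[19,15],[20,0],[25,9],[27,0],[29,18],[30,0],[41,10],[48,0]]
[[2,9],[6,10],[9,14],[14,10],[19,15],[20,10],[26,9],[27,0],[29,18],[30,0],[41,10],[48,0]]
[[2,9],[6,10],[9,14],[14,10],[19,15],[20,10],[26,9],[27,0],[29,18],[30,6],[41,10],[48,0]]
[[2,9],[6,10],[9,14],[14,10],[19,15],[20,10],[25,16],[26,9],[27,0],[29,18],[30,6],[41,10],[48,0]]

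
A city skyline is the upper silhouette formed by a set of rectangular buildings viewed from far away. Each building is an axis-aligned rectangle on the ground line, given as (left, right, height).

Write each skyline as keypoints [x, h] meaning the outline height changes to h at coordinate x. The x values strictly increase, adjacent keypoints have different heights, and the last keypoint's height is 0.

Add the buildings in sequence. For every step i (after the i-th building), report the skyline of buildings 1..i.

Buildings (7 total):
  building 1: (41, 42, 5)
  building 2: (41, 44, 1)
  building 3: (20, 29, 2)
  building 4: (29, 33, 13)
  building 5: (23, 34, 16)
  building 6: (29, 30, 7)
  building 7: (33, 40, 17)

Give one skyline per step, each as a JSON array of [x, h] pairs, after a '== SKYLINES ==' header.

== SKYLINES ==
[[41,5],[42,0]]
[[41,5],[42,1],[44,0]]
[[20,2],[29,0],[41,5],[42,1],[44,0]]
[[20,2],[29,13],[33,0],[41,5],[42,1],[44,0]]
[[20,2],[23,16],[34,0],[41,5],[42,1],[44,0]]
[[20,2],[23,16],[34,0],[41,5],[42,1],[44,0]]
[[20,2],[23,16],[33,17],[40,0],[41,5],[42,1],[44,0]]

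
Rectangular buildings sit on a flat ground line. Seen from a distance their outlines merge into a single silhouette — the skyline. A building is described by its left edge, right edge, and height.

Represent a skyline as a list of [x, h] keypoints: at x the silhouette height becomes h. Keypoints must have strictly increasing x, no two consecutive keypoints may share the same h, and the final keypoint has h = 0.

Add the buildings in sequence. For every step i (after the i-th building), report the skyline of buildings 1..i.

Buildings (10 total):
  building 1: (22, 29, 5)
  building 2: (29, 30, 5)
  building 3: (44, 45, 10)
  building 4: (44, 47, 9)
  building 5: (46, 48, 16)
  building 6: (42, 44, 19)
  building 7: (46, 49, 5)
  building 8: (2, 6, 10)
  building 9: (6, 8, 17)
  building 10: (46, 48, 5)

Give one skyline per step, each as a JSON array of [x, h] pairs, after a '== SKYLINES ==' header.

== SKYLINES ==
[[22,5],[29,0]]
[[22,5],[30,0]]
[[22,5],[30,0],[44,10],[45,0]]
[[22,5],[30,0],[44,10],[45,9],[47,0]]
[[22,5],[30,0],[44,10],[45,9],[46,16],[48,0]]
[[22,5],[30,0],[42,19],[44,10],[45,9],[46,16],[48,0]]
[[22,5],[30,0],[42,19],[44,10],[45,9],[46,16],[48,5],[49,0]]
[[2,10],[6,0],[22,5],[30,0],[42,19],[44,10],[45,9],[46,16],[48,5],[49,0]]
[[2,10],[6,17],[8,0],[22,5],[30,0],[42,19],[44,10],[45,9],[46,16],[48,5],[49,0]]
[[2,10],[6,17],[8,0],[22,5],[30,0],[42,19],[44,10],[45,9],[46,16],[48,5],[49,0]]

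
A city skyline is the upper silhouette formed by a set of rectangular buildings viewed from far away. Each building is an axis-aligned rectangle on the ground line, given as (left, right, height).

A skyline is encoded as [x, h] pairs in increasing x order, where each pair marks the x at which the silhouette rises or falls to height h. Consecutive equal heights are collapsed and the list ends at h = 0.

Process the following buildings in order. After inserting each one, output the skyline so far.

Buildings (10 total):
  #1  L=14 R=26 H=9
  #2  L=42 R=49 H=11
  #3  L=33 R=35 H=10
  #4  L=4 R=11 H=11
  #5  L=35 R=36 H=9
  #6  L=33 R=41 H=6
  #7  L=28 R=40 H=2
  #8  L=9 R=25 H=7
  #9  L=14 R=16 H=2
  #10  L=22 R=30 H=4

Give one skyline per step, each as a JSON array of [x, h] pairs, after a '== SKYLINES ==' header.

== SKYLINES ==
[[14,9],[26,0]]
[[14,9],[26,0],[42,11],[49,0]]
[[14,9],[26,0],[33,10],[35,0],[42,11],[49,0]]
[[4,11],[11,0],[14,9],[26,0],[33,10],[35,0],[42,11],[49,0]]
[[4,11],[11,0],[14,9],[26,0],[33,10],[35,9],[36,0],[42,11],[49,0]]
[[4,11],[11,0],[14,9],[26,0],[33,10],[35,9],[36,6],[41,0],[42,11],[49,0]]
[[4,11],[11,0],[14,9],[26,0],[28,2],[33,10],[35,9],[36,6],[41,0],[42,11],[49,0]]
[[4,11],[11,7],[14,9],[26,0],[28,2],[33,10],[35,9],[36,6],[41,0],[42,11],[49,0]]
[[4,11],[11,7],[14,9],[26,0],[28,2],[33,10],[35,9],[36,6],[41,0],[42,11],[49,0]]
[[4,11],[11,7],[14,9],[26,4],[30,2],[33,10],[35,9],[36,6],[41,0],[42,11],[49,0]]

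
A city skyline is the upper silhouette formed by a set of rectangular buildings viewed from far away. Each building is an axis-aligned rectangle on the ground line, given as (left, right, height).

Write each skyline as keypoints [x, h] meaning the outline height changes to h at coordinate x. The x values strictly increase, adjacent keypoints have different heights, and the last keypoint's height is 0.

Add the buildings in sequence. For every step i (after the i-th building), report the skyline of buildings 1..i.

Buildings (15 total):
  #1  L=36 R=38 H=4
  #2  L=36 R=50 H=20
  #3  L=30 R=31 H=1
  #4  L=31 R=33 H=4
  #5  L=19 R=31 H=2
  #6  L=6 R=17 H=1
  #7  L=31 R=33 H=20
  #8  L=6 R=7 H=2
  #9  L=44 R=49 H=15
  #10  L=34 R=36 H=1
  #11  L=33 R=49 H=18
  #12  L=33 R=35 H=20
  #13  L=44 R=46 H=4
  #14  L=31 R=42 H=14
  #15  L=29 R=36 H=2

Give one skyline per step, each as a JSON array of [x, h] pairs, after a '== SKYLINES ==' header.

== SKYLINES ==
[[36,4],[38,0]]
[[36,20],[50,0]]
[[30,1],[31,0],[36,20],[50,0]]
[[30,1],[31,4],[33,0],[36,20],[50,0]]
[[19,2],[31,4],[33,0],[36,20],[50,0]]
[[6,1],[17,0],[19,2],[31,4],[33,0],[36,20],[50,0]]
[[6,1],[17,0],[19,2],[31,20],[33,0],[36,20],[50,0]]
[[6,2],[7,1],[17,0],[19,2],[31,20],[33,0],[36,20],[50,0]]
[[6,2],[7,1],[17,0],[19,2],[31,20],[33,0],[36,20],[50,0]]
[[6,2],[7,1],[17,0],[19,2],[31,20],[33,0],[34,1],[36,20],[50,0]]
[[6,2],[7,1],[17,0],[19,2],[31,20],[33,18],[36,20],[50,0]]
[[6,2],[7,1],[17,0],[19,2],[31,20],[35,18],[36,20],[50,0]]
[[6,2],[7,1],[17,0],[19,2],[31,20],[35,18],[36,20],[50,0]]
[[6,2],[7,1],[17,0],[19,2],[31,20],[35,18],[36,20],[50,0]]
[[6,2],[7,1],[17,0],[19,2],[31,20],[35,18],[36,20],[50,0]]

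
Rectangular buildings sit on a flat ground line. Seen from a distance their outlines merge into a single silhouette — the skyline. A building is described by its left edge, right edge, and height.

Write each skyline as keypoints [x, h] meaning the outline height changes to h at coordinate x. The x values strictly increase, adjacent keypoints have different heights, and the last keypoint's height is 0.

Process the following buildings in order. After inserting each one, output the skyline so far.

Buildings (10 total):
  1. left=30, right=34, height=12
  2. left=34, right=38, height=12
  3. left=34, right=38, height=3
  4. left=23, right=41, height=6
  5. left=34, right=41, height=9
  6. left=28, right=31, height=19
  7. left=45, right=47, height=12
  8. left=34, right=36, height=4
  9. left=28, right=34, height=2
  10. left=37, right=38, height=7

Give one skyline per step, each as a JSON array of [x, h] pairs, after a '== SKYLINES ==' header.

== SKYLINES ==
[[30,12],[34,0]]
[[30,12],[38,0]]
[[30,12],[38,0]]
[[23,6],[30,12],[38,6],[41,0]]
[[23,6],[30,12],[38,9],[41,0]]
[[23,6],[28,19],[31,12],[38,9],[41,0]]
[[23,6],[28,19],[31,12],[38,9],[41,0],[45,12],[47,0]]
[[23,6],[28,19],[31,12],[38,9],[41,0],[45,12],[47,0]]
[[23,6],[28,19],[31,12],[38,9],[41,0],[45,12],[47,0]]
[[23,6],[28,19],[31,12],[38,9],[41,0],[45,12],[47,0]]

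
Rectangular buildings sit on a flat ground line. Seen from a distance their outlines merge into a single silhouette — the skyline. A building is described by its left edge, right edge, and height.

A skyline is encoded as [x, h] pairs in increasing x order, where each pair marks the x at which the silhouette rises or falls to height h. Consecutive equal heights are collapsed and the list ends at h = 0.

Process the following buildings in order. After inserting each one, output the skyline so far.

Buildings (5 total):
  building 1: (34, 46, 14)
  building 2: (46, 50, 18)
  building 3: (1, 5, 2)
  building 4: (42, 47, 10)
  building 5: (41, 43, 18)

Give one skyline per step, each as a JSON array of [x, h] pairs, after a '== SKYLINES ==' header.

== SKYLINES ==
[[34,14],[46,0]]
[[34,14],[46,18],[50,0]]
[[1,2],[5,0],[34,14],[46,18],[50,0]]
[[1,2],[5,0],[34,14],[46,18],[50,0]]
[[1,2],[5,0],[34,14],[41,18],[43,14],[46,18],[50,0]]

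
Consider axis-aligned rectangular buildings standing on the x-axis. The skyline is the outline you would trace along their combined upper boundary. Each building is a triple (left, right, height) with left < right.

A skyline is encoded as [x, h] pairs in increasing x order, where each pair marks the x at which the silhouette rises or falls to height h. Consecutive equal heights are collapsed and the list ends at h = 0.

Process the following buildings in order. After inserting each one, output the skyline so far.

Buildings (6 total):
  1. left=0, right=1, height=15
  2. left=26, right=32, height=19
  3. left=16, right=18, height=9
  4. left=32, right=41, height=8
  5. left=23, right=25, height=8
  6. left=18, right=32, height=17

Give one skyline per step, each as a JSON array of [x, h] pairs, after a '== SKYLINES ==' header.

== SKYLINES ==
[[0,15],[1,0]]
[[0,15],[1,0],[26,19],[32,0]]
[[0,15],[1,0],[16,9],[18,0],[26,19],[32,0]]
[[0,15],[1,0],[16,9],[18,0],[26,19],[32,8],[41,0]]
[[0,15],[1,0],[16,9],[18,0],[23,8],[25,0],[26,19],[32,8],[41,0]]
[[0,15],[1,0],[16,9],[18,17],[26,19],[32,8],[41,0]]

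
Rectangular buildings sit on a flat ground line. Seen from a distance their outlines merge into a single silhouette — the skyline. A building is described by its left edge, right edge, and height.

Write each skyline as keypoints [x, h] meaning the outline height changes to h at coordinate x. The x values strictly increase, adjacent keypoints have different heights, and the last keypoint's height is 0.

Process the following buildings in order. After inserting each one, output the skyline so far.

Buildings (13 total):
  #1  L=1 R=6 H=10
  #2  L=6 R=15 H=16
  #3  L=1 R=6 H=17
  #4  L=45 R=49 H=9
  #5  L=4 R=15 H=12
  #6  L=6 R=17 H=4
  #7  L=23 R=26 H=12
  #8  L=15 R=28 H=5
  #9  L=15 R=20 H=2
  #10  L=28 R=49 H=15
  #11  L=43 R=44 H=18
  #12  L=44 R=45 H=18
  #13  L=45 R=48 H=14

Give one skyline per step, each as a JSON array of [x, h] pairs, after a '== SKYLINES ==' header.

== SKYLINES ==
[[1,10],[6,0]]
[[1,10],[6,16],[15,0]]
[[1,17],[6,16],[15,0]]
[[1,17],[6,16],[15,0],[45,9],[49,0]]
[[1,17],[6,16],[15,0],[45,9],[49,0]]
[[1,17],[6,16],[15,4],[17,0],[45,9],[49,0]]
[[1,17],[6,16],[15,4],[17,0],[23,12],[26,0],[45,9],[49,0]]
[[1,17],[6,16],[15,5],[23,12],[26,5],[28,0],[45,9],[49,0]]
[[1,17],[6,16],[15,5],[23,12],[26,5],[28,0],[45,9],[49,0]]
[[1,17],[6,16],[15,5],[23,12],[26,5],[28,15],[49,0]]
[[1,17],[6,16],[15,5],[23,12],[26,5],[28,15],[43,18],[44,15],[49,0]]
[[1,17],[6,16],[15,5],[23,12],[26,5],[28,15],[43,18],[45,15],[49,0]]
[[1,17],[6,16],[15,5],[23,12],[26,5],[28,15],[43,18],[45,15],[49,0]]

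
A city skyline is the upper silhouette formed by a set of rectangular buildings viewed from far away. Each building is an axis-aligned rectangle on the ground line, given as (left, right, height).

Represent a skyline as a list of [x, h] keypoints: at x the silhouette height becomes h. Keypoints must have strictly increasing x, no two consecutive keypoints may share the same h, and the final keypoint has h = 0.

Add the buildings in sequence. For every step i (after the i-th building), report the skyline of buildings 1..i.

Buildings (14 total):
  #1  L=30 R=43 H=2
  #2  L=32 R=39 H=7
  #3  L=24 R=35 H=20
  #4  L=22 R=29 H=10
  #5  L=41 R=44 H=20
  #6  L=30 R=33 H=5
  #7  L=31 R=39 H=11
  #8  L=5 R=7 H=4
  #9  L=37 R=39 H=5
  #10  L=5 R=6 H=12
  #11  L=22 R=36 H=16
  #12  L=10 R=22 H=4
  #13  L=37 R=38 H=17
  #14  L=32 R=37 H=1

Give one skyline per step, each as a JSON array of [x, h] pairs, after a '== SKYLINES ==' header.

== SKYLINES ==
[[30,2],[43,0]]
[[30,2],[32,7],[39,2],[43,0]]
[[24,20],[35,7],[39,2],[43,0]]
[[22,10],[24,20],[35,7],[39,2],[43,0]]
[[22,10],[24,20],[35,7],[39,2],[41,20],[44,0]]
[[22,10],[24,20],[35,7],[39,2],[41,20],[44,0]]
[[22,10],[24,20],[35,11],[39,2],[41,20],[44,0]]
[[5,4],[7,0],[22,10],[24,20],[35,11],[39,2],[41,20],[44,0]]
[[5,4],[7,0],[22,10],[24,20],[35,11],[39,2],[41,20],[44,0]]
[[5,12],[6,4],[7,0],[22,10],[24,20],[35,11],[39,2],[41,20],[44,0]]
[[5,12],[6,4],[7,0],[22,16],[24,20],[35,16],[36,11],[39,2],[41,20],[44,0]]
[[5,12],[6,4],[7,0],[10,4],[22,16],[24,20],[35,16],[36,11],[39,2],[41,20],[44,0]]
[[5,12],[6,4],[7,0],[10,4],[22,16],[24,20],[35,16],[36,11],[37,17],[38,11],[39,2],[41,20],[44,0]]
[[5,12],[6,4],[7,0],[10,4],[22,16],[24,20],[35,16],[36,11],[37,17],[38,11],[39,2],[41,20],[44,0]]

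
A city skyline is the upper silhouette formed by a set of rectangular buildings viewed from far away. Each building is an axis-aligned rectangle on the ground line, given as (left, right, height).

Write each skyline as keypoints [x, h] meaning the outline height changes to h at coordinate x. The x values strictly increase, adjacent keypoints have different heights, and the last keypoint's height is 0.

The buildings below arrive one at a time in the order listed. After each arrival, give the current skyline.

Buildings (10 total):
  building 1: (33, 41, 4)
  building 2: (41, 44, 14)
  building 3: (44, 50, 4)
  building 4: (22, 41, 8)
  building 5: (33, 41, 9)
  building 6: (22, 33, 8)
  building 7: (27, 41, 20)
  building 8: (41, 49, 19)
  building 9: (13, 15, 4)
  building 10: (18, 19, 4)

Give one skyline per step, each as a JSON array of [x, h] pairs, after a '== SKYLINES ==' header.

== SKYLINES ==
[[33,4],[41,0]]
[[33,4],[41,14],[44,0]]
[[33,4],[41,14],[44,4],[50,0]]
[[22,8],[41,14],[44,4],[50,0]]
[[22,8],[33,9],[41,14],[44,4],[50,0]]
[[22,8],[33,9],[41,14],[44,4],[50,0]]
[[22,8],[27,20],[41,14],[44,4],[50,0]]
[[22,8],[27,20],[41,19],[49,4],[50,0]]
[[13,4],[15,0],[22,8],[27,20],[41,19],[49,4],[50,0]]
[[13,4],[15,0],[18,4],[19,0],[22,8],[27,20],[41,19],[49,4],[50,0]]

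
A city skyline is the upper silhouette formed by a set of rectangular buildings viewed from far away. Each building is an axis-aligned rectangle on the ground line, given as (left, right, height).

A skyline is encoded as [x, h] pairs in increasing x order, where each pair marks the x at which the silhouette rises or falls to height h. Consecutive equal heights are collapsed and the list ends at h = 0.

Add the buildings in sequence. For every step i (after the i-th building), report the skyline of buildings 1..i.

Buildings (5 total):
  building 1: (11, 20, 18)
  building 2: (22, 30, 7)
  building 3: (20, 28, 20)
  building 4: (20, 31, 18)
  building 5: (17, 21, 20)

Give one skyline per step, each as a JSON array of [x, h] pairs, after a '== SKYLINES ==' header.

== SKYLINES ==
[[11,18],[20,0]]
[[11,18],[20,0],[22,7],[30,0]]
[[11,18],[20,20],[28,7],[30,0]]
[[11,18],[20,20],[28,18],[31,0]]
[[11,18],[17,20],[28,18],[31,0]]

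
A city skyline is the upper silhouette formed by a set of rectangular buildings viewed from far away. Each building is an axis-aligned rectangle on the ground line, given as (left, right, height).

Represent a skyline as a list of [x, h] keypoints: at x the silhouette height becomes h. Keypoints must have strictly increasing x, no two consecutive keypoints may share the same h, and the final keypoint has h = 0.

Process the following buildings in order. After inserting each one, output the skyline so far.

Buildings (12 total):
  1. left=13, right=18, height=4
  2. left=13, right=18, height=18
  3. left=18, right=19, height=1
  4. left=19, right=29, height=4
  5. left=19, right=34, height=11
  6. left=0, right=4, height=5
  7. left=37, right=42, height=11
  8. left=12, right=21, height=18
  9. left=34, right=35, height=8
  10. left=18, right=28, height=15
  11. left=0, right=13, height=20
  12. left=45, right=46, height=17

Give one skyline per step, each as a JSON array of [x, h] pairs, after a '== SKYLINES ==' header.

== SKYLINES ==
[[13,4],[18,0]]
[[13,18],[18,0]]
[[13,18],[18,1],[19,0]]
[[13,18],[18,1],[19,4],[29,0]]
[[13,18],[18,1],[19,11],[34,0]]
[[0,5],[4,0],[13,18],[18,1],[19,11],[34,0]]
[[0,5],[4,0],[13,18],[18,1],[19,11],[34,0],[37,11],[42,0]]
[[0,5],[4,0],[12,18],[21,11],[34,0],[37,11],[42,0]]
[[0,5],[4,0],[12,18],[21,11],[34,8],[35,0],[37,11],[42,0]]
[[0,5],[4,0],[12,18],[21,15],[28,11],[34,8],[35,0],[37,11],[42,0]]
[[0,20],[13,18],[21,15],[28,11],[34,8],[35,0],[37,11],[42,0]]
[[0,20],[13,18],[21,15],[28,11],[34,8],[35,0],[37,11],[42,0],[45,17],[46,0]]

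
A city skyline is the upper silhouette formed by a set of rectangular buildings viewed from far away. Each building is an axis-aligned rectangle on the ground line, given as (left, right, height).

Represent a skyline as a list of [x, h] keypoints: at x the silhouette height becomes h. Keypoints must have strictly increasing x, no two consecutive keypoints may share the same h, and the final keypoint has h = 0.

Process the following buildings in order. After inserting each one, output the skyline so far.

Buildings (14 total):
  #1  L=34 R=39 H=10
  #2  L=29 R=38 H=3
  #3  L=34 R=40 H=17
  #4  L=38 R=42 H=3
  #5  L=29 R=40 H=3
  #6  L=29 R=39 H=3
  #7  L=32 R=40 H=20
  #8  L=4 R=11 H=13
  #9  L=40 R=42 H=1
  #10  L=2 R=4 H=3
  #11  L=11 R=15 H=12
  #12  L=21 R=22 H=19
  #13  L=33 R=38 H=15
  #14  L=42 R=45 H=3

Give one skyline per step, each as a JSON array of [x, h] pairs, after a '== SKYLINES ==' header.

== SKYLINES ==
[[34,10],[39,0]]
[[29,3],[34,10],[39,0]]
[[29,3],[34,17],[40,0]]
[[29,3],[34,17],[40,3],[42,0]]
[[29,3],[34,17],[40,3],[42,0]]
[[29,3],[34,17],[40,3],[42,0]]
[[29,3],[32,20],[40,3],[42,0]]
[[4,13],[11,0],[29,3],[32,20],[40,3],[42,0]]
[[4,13],[11,0],[29,3],[32,20],[40,3],[42,0]]
[[2,3],[4,13],[11,0],[29,3],[32,20],[40,3],[42,0]]
[[2,3],[4,13],[11,12],[15,0],[29,3],[32,20],[40,3],[42,0]]
[[2,3],[4,13],[11,12],[15,0],[21,19],[22,0],[29,3],[32,20],[40,3],[42,0]]
[[2,3],[4,13],[11,12],[15,0],[21,19],[22,0],[29,3],[32,20],[40,3],[42,0]]
[[2,3],[4,13],[11,12],[15,0],[21,19],[22,0],[29,3],[32,20],[40,3],[45,0]]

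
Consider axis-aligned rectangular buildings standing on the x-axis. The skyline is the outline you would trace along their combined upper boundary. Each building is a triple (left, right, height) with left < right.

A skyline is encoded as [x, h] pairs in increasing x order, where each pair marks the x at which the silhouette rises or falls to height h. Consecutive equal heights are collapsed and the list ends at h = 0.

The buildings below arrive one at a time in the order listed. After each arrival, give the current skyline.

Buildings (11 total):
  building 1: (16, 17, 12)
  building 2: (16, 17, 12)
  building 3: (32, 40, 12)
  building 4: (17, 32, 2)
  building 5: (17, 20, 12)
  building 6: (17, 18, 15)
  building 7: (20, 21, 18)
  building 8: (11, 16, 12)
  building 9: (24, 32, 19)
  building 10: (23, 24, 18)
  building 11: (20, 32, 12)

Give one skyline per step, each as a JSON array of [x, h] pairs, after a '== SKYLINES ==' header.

== SKYLINES ==
[[16,12],[17,0]]
[[16,12],[17,0]]
[[16,12],[17,0],[32,12],[40,0]]
[[16,12],[17,2],[32,12],[40,0]]
[[16,12],[20,2],[32,12],[40,0]]
[[16,12],[17,15],[18,12],[20,2],[32,12],[40,0]]
[[16,12],[17,15],[18,12],[20,18],[21,2],[32,12],[40,0]]
[[11,12],[17,15],[18,12],[20,18],[21,2],[32,12],[40,0]]
[[11,12],[17,15],[18,12],[20,18],[21,2],[24,19],[32,12],[40,0]]
[[11,12],[17,15],[18,12],[20,18],[21,2],[23,18],[24,19],[32,12],[40,0]]
[[11,12],[17,15],[18,12],[20,18],[21,12],[23,18],[24,19],[32,12],[40,0]]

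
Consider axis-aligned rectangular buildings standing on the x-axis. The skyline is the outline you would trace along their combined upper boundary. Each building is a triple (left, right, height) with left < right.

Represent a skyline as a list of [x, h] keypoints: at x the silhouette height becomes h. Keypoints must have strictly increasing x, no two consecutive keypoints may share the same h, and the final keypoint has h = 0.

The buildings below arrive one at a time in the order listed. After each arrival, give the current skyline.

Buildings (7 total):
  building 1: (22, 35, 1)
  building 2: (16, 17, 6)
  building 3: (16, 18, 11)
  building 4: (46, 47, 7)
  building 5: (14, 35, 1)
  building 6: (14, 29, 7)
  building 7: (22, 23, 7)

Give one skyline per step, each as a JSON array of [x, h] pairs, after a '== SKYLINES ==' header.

== SKYLINES ==
[[22,1],[35,0]]
[[16,6],[17,0],[22,1],[35,0]]
[[16,11],[18,0],[22,1],[35,0]]
[[16,11],[18,0],[22,1],[35,0],[46,7],[47,0]]
[[14,1],[16,11],[18,1],[35,0],[46,7],[47,0]]
[[14,7],[16,11],[18,7],[29,1],[35,0],[46,7],[47,0]]
[[14,7],[16,11],[18,7],[29,1],[35,0],[46,7],[47,0]]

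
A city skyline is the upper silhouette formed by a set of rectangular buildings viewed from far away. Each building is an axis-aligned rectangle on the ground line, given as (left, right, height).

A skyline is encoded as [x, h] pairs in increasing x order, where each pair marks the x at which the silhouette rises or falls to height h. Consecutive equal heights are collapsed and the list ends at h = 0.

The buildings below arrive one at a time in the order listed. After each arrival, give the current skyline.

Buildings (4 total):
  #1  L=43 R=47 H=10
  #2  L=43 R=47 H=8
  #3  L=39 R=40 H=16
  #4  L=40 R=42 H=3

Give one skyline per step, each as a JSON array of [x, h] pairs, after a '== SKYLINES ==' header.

== SKYLINES ==
[[43,10],[47,0]]
[[43,10],[47,0]]
[[39,16],[40,0],[43,10],[47,0]]
[[39,16],[40,3],[42,0],[43,10],[47,0]]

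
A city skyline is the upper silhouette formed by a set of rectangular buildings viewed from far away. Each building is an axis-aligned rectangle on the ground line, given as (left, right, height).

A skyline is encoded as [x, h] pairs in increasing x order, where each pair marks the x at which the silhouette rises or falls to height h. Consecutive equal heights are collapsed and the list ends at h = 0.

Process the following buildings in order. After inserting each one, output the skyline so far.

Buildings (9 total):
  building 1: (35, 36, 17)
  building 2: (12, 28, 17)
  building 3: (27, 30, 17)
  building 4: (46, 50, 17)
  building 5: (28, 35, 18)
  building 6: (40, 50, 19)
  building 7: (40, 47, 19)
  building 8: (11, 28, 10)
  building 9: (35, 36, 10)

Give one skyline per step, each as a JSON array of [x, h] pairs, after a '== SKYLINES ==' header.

== SKYLINES ==
[[35,17],[36,0]]
[[12,17],[28,0],[35,17],[36,0]]
[[12,17],[30,0],[35,17],[36,0]]
[[12,17],[30,0],[35,17],[36,0],[46,17],[50,0]]
[[12,17],[28,18],[35,17],[36,0],[46,17],[50,0]]
[[12,17],[28,18],[35,17],[36,0],[40,19],[50,0]]
[[12,17],[28,18],[35,17],[36,0],[40,19],[50,0]]
[[11,10],[12,17],[28,18],[35,17],[36,0],[40,19],[50,0]]
[[11,10],[12,17],[28,18],[35,17],[36,0],[40,19],[50,0]]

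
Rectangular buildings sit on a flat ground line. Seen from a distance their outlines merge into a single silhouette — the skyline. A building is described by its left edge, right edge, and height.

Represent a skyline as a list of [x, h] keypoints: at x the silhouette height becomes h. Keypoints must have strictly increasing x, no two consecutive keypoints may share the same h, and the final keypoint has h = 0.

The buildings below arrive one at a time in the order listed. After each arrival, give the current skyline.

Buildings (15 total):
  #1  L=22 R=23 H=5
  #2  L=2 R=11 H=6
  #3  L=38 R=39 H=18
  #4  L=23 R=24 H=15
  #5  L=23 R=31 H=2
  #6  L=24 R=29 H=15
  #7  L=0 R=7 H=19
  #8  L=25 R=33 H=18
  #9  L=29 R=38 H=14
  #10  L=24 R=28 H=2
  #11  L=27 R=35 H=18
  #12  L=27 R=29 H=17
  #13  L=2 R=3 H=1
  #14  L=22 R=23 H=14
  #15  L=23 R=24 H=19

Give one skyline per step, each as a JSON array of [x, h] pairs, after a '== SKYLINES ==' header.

== SKYLINES ==
[[22,5],[23,0]]
[[2,6],[11,0],[22,5],[23,0]]
[[2,6],[11,0],[22,5],[23,0],[38,18],[39,0]]
[[2,6],[11,0],[22,5],[23,15],[24,0],[38,18],[39,0]]
[[2,6],[11,0],[22,5],[23,15],[24,2],[31,0],[38,18],[39,0]]
[[2,6],[11,0],[22,5],[23,15],[29,2],[31,0],[38,18],[39,0]]
[[0,19],[7,6],[11,0],[22,5],[23,15],[29,2],[31,0],[38,18],[39,0]]
[[0,19],[7,6],[11,0],[22,5],[23,15],[25,18],[33,0],[38,18],[39,0]]
[[0,19],[7,6],[11,0],[22,5],[23,15],[25,18],[33,14],[38,18],[39,0]]
[[0,19],[7,6],[11,0],[22,5],[23,15],[25,18],[33,14],[38,18],[39,0]]
[[0,19],[7,6],[11,0],[22,5],[23,15],[25,18],[35,14],[38,18],[39,0]]
[[0,19],[7,6],[11,0],[22,5],[23,15],[25,18],[35,14],[38,18],[39,0]]
[[0,19],[7,6],[11,0],[22,5],[23,15],[25,18],[35,14],[38,18],[39,0]]
[[0,19],[7,6],[11,0],[22,14],[23,15],[25,18],[35,14],[38,18],[39,0]]
[[0,19],[7,6],[11,0],[22,14],[23,19],[24,15],[25,18],[35,14],[38,18],[39,0]]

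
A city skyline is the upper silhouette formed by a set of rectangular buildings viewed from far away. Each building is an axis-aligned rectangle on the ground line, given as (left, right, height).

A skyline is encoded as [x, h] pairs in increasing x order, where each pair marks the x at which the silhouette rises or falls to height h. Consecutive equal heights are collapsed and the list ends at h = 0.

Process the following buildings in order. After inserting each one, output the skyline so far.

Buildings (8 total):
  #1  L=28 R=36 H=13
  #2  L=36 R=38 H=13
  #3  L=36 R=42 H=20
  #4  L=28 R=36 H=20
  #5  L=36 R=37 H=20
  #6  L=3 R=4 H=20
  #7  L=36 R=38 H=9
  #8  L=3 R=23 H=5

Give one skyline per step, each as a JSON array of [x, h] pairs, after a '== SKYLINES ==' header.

== SKYLINES ==
[[28,13],[36,0]]
[[28,13],[38,0]]
[[28,13],[36,20],[42,0]]
[[28,20],[42,0]]
[[28,20],[42,0]]
[[3,20],[4,0],[28,20],[42,0]]
[[3,20],[4,0],[28,20],[42,0]]
[[3,20],[4,5],[23,0],[28,20],[42,0]]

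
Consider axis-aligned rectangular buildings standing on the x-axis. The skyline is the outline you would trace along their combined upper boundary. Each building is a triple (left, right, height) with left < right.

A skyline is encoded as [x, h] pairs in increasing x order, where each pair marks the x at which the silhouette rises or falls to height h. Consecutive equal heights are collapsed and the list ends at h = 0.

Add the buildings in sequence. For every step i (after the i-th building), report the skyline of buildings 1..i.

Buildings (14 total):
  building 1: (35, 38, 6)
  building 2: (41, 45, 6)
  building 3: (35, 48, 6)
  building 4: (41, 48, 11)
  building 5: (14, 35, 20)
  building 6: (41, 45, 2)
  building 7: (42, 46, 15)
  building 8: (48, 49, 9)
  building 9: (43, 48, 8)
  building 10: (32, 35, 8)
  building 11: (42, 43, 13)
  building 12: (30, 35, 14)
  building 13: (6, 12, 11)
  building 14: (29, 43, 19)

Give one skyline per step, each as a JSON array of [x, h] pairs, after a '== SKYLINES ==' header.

== SKYLINES ==
[[35,6],[38,0]]
[[35,6],[38,0],[41,6],[45,0]]
[[35,6],[48,0]]
[[35,6],[41,11],[48,0]]
[[14,20],[35,6],[41,11],[48,0]]
[[14,20],[35,6],[41,11],[48,0]]
[[14,20],[35,6],[41,11],[42,15],[46,11],[48,0]]
[[14,20],[35,6],[41,11],[42,15],[46,11],[48,9],[49,0]]
[[14,20],[35,6],[41,11],[42,15],[46,11],[48,9],[49,0]]
[[14,20],[35,6],[41,11],[42,15],[46,11],[48,9],[49,0]]
[[14,20],[35,6],[41,11],[42,15],[46,11],[48,9],[49,0]]
[[14,20],[35,6],[41,11],[42,15],[46,11],[48,9],[49,0]]
[[6,11],[12,0],[14,20],[35,6],[41,11],[42,15],[46,11],[48,9],[49,0]]
[[6,11],[12,0],[14,20],[35,19],[43,15],[46,11],[48,9],[49,0]]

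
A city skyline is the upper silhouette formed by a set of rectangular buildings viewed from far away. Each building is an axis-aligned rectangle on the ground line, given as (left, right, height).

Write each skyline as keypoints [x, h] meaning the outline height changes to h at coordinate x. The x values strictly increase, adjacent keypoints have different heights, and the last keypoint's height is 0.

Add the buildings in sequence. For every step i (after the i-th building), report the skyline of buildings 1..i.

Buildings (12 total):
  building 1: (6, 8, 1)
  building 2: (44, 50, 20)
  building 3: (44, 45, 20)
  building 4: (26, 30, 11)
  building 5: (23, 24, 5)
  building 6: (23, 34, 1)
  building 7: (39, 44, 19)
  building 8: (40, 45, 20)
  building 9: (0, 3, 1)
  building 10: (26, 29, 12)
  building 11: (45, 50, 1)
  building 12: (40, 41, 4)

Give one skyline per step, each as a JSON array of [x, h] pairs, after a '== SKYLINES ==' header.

== SKYLINES ==
[[6,1],[8,0]]
[[6,1],[8,0],[44,20],[50,0]]
[[6,1],[8,0],[44,20],[50,0]]
[[6,1],[8,0],[26,11],[30,0],[44,20],[50,0]]
[[6,1],[8,0],[23,5],[24,0],[26,11],[30,0],[44,20],[50,0]]
[[6,1],[8,0],[23,5],[24,1],[26,11],[30,1],[34,0],[44,20],[50,0]]
[[6,1],[8,0],[23,5],[24,1],[26,11],[30,1],[34,0],[39,19],[44,20],[50,0]]
[[6,1],[8,0],[23,5],[24,1],[26,11],[30,1],[34,0],[39,19],[40,20],[50,0]]
[[0,1],[3,0],[6,1],[8,0],[23,5],[24,1],[26,11],[30,1],[34,0],[39,19],[40,20],[50,0]]
[[0,1],[3,0],[6,1],[8,0],[23,5],[24,1],[26,12],[29,11],[30,1],[34,0],[39,19],[40,20],[50,0]]
[[0,1],[3,0],[6,1],[8,0],[23,5],[24,1],[26,12],[29,11],[30,1],[34,0],[39,19],[40,20],[50,0]]
[[0,1],[3,0],[6,1],[8,0],[23,5],[24,1],[26,12],[29,11],[30,1],[34,0],[39,19],[40,20],[50,0]]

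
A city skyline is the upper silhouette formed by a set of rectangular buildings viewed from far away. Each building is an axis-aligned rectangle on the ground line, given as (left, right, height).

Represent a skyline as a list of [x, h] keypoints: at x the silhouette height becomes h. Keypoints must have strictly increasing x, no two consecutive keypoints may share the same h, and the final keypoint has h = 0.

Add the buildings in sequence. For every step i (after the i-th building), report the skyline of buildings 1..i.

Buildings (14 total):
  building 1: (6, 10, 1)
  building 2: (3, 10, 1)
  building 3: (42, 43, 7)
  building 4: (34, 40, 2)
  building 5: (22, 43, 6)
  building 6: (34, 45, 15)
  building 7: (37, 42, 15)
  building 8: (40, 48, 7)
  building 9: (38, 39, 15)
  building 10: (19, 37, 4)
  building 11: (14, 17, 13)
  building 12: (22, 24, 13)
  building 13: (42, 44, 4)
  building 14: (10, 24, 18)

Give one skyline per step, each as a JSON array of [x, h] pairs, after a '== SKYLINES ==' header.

== SKYLINES ==
[[6,1],[10,0]]
[[3,1],[10,0]]
[[3,1],[10,0],[42,7],[43,0]]
[[3,1],[10,0],[34,2],[40,0],[42,7],[43,0]]
[[3,1],[10,0],[22,6],[42,7],[43,0]]
[[3,1],[10,0],[22,6],[34,15],[45,0]]
[[3,1],[10,0],[22,6],[34,15],[45,0]]
[[3,1],[10,0],[22,6],[34,15],[45,7],[48,0]]
[[3,1],[10,0],[22,6],[34,15],[45,7],[48,0]]
[[3,1],[10,0],[19,4],[22,6],[34,15],[45,7],[48,0]]
[[3,1],[10,0],[14,13],[17,0],[19,4],[22,6],[34,15],[45,7],[48,0]]
[[3,1],[10,0],[14,13],[17,0],[19,4],[22,13],[24,6],[34,15],[45,7],[48,0]]
[[3,1],[10,0],[14,13],[17,0],[19,4],[22,13],[24,6],[34,15],[45,7],[48,0]]
[[3,1],[10,18],[24,6],[34,15],[45,7],[48,0]]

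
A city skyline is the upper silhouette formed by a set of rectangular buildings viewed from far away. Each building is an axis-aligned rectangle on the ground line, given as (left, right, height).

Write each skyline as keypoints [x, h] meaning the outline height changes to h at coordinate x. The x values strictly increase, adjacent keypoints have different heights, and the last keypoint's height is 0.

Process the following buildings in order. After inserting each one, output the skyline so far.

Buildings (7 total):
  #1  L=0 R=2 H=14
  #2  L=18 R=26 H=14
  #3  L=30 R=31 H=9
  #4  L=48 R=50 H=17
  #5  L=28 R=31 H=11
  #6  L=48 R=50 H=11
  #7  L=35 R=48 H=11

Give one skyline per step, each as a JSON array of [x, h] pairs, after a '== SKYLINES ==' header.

== SKYLINES ==
[[0,14],[2,0]]
[[0,14],[2,0],[18,14],[26,0]]
[[0,14],[2,0],[18,14],[26,0],[30,9],[31,0]]
[[0,14],[2,0],[18,14],[26,0],[30,9],[31,0],[48,17],[50,0]]
[[0,14],[2,0],[18,14],[26,0],[28,11],[31,0],[48,17],[50,0]]
[[0,14],[2,0],[18,14],[26,0],[28,11],[31,0],[48,17],[50,0]]
[[0,14],[2,0],[18,14],[26,0],[28,11],[31,0],[35,11],[48,17],[50,0]]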